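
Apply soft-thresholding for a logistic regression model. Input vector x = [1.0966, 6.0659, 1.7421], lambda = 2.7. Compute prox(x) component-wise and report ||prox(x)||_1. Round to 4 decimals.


Soft-thresholding with lambda = 2.7:
prox(1.0966) = sign(1.0966)*max(|1.0966| - 2.7, 0) = 0.0
prox(6.0659) = sign(6.0659)*max(|6.0659| - 2.7, 0) = 3.3659
prox(1.7421) = sign(1.7421)*max(|1.7421| - 2.7, 0) = 0.0
prox(x) = [0.0, 3.3659, 0.0]
||prox(x)||_1 = 0.0 + 3.3659 + 0.0 = 3.3659


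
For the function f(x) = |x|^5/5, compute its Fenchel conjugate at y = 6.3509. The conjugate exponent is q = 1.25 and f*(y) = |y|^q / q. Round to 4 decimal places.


The conjugate exponent q satisfies 1/p + 1/q = 1.
p = 5, so q = 5/(5 - 1) = 1.25
|y|^q = 6.3509^1.25 = 10.0819
f*(6.3509) = 10.0819 / 1.25 = 8.0656


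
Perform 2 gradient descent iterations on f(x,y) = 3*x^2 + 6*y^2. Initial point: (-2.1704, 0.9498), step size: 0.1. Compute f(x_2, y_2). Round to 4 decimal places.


Gradient descent on f(x,y) = 3*x^2 + 6*y^2.
Starting point: (-2.1704, 0.9498), alpha = 0.1
Step 1: grad_x = 2*3*-2.1704 = -13.0224, grad_y = 2*6*0.9498 = 11.3976
  x_1 = -2.1704 - 0.1*-13.0224 = -0.8682
  y_1 = 0.9498 - 0.1*11.3976 = -0.19
Step 2: grad_x = 2*3*-0.8682 = -5.209, grad_y = 2*6*-0.19 = -2.2795
  x_2 = -0.8682 - 0.1*-5.209 = -0.3473
  y_2 = -0.19 - 0.1*-2.2795 = 0.038
f(-0.3473, 0.038) = 3*(-0.3473)^2 + 6*0.038^2 = 0.3704


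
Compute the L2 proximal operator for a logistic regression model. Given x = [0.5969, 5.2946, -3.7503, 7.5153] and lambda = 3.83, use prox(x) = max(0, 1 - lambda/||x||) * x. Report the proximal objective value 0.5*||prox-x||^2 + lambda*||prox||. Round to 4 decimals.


Step 1: Compute ||x||.
||x|| = 9.9465
Step 2: Compute scaling factor.
scale = max(0, 1 - 3.83/9.9465) = 0.6149
Step 3: prox(x) = [0.3671, 3.2559, -2.3062, 4.6215]
||prox(x)|| = 6.1165
Step 4: Proximal objective.
0.5*||prox-x||^2 = 7.3345
lambda*||prox|| = 23.4262
Total = 30.7608


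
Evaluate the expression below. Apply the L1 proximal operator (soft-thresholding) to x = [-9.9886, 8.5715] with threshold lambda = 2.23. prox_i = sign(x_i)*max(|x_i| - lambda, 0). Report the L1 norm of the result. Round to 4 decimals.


Soft-thresholding with lambda = 2.23:
prox(-9.9886) = sign(-9.9886)*max(|-9.9886| - 2.23, 0) = -7.7586
prox(8.5715) = sign(8.5715)*max(|8.5715| - 2.23, 0) = 6.3415
prox(x) = [-7.7586, 6.3415]
||prox(x)||_1 = 7.7586 + 6.3415 = 14.1001


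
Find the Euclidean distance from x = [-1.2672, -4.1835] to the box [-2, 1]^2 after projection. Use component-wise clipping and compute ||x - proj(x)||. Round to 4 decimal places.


Project each component onto [-2, 1].
clip(-1.2672) = -1.2672, clip(-4.1835) = -2.0
Projection = [-1.2672, -2.0]
Squared diffs: [0.0, 4.7677]
Distance = sqrt(4.7677) = 2.1835


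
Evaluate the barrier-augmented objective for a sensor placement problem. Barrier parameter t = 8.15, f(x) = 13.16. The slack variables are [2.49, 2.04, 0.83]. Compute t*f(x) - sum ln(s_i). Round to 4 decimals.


Step 1: Compute log-barrier.
ln values: [0.9123, 0.7129, -0.1863]
phi = -(0.9123 + 0.7129 - 0.1863) = -1.4389
Step 2: Compute augmented objective.
t*f(x) = 8.15*13.16 = 107.254
Total = 107.254 - 1.4389 = 105.8151


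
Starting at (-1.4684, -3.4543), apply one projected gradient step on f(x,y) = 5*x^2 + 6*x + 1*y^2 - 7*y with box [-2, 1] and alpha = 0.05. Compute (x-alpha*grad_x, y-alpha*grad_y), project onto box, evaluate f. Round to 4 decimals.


Step 1: Compute gradient at (-1.4684, -3.4543).
grad_x = 2*5*-1.4684 + 6 = -8.684
grad_y = 2*1*-3.4543 - 7 = -13.9086
Step 2: Gradient step.
x_raw = -1.4684 - 0.05*-8.684 = -1.0342
y_raw = -3.4543 - 0.05*-13.9086 = -2.7589
Step 3: Project onto [-2, 1].
x_proj = clip(-1.0342) = -1.0342
y_proj = clip(-2.7589) = -2.0
Step 4: Evaluate f.
f(-1.0342, -2.0) = 17.1426


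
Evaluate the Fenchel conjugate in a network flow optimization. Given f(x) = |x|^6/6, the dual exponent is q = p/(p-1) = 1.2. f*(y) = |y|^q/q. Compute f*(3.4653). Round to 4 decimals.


The conjugate exponent q satisfies 1/p + 1/q = 1.
p = 6, so q = 6/(6 - 1) = 1.2
|y|^q = 3.4653^1.2 = 4.4431
f*(3.4653) = 4.4431 / 1.2 = 3.7026


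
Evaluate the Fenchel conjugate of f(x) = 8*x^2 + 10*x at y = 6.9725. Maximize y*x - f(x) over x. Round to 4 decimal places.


f*(y) = sup_x {y*x - a*x^2 - b*x} = sup_x {(y-b)*x - a*x^2}
FOC: (y - b) - 2a*x = 0 => x* = (y - b)/(2a)
x* = (6.9725 - 10)/(2*8) = -0.1892
f*(6.9725) = (y-b)^2/(4a) = (6.9725 - 10)^2/(4*8)
= 9.1658/32 = 0.2864


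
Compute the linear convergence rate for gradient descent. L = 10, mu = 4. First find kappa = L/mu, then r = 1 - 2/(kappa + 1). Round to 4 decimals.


Step 1: Compute the condition number.
kappa = L/mu = 10/4 = 2.5
Step 2: Compute the convergence rate.
r = 1 - 2/(kappa + 1) = 1 - 2*mu/(L + mu) = (L - mu)/(L + mu) = 6/14 = 0.4286


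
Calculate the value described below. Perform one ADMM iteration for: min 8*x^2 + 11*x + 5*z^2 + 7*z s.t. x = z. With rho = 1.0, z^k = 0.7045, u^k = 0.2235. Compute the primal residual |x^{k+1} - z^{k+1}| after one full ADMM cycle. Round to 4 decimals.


ADMM iteration with rho = 1.0, z^k = 0.7045, u^k = 0.2235
Step 1: x-update.
Minimize 8*x^2 + 11*x + (1.0/2)*(x - 0.7045 + 0.2235)^2
FOC: (2*8 + 1.0)*x = -11 + 1.0*(0.7045 - 0.2235)
x^{k+1} = -0.6188
Step 2: z-update.
Minimize 5*z^2 + 7*z + (1.0/2)*(-0.6188 - z + 0.2235)^2
FOC: (2*5 + 1.0)*z = -7 + 1.0*(-0.6188 + 0.2235)
z^{k+1} = -0.6723
Step 3: u-update.
u^{k+1} = 0.2235 - 0.6188 + 0.6723 = 0.277
Step 4: Primal residual = |-0.6188 + 0.6723| = 0.0535


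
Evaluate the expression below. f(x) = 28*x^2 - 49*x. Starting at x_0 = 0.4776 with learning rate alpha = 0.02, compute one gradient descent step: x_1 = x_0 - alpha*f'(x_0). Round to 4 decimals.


We compute the gradient at x_0 and apply the update.
f'(x) = 56*x - 49
f'(0.4776) = 56*0.4776 - 49 = -22.2544
x_1 = 0.4776 - 0.02*-22.2544 = 0.9227


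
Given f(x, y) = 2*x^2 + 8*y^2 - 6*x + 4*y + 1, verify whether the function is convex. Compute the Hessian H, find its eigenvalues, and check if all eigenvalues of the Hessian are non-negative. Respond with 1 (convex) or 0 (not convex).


The Hessian of f(x,y) = 2*x^2 + 8*y^2 - 6*x + 4*y + 1 is:
H = [[4, 0], [0, 16]]
Trace = 4 + 16 = 20
Determinant = 4*16 - (0)^2 = 64
Discriminant = (20)^2 - 4*64 = 144.0
Eigenvalues: lambda_1 = 4.0, lambda_2 = 16.0
The function is convex.

1


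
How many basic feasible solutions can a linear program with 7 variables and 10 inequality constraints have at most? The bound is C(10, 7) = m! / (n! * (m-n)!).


Each vertex corresponds to some choice of n active constraints out of m, so the number of vertices is at most C(m, n) = m! / (n!(m-n)!).
m = 10, n = 7
Numerator: 10 * 9 * 8 * 7 * 6 * 5 * 4
Denominator: 7! = 5040
C(10, 7) = 120


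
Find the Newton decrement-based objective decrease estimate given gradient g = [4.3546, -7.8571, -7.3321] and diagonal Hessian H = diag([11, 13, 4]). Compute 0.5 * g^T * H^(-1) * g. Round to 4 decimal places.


Step 1: H is diagonal, so H^(-1) * g = [0.3959, -0.6044, -1.833].
Step 2: g^T H^(-1) g = sum_i g_i^2 / H_ii
  = (4.3546)^2/11 + (-7.8571)^2/13 + (-7.3321)^2/4
  = 1.7239 + 4.7488 + 13.4399 = 19.9126
Step 3: Objective decrease = 0.5 * g^T H^(-1) g = 9.9563


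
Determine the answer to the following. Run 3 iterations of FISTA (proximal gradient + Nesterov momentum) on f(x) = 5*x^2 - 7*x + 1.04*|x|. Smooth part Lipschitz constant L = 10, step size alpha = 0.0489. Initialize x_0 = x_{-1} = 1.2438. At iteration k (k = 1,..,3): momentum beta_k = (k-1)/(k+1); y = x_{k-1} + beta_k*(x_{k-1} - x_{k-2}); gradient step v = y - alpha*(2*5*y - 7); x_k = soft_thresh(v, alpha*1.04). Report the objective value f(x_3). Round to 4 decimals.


FISTA on f(x) = 5*x^2 - 7*x + 1.04*|x|
L = 10, alpha = 0.0489
Iteration 1: beta = 0.0, y = 1.2438 + 0.0*(1.2438 - 1.2438) = 1.2438
  grad(y) = 5.438, v = y - alpha*grad = 0.9779
  prox(v) = soft_thresh(0.9779, 0.0509) = 0.927
Iteration 2: beta = 0.3333, y = 0.927 + 0.3333*(0.927 - 1.2438) = 0.8214
  grad(y) = 1.2143, v = y - alpha*grad = 0.7621
  prox(v) = soft_thresh(0.7621, 0.0509) = 0.7112
Iteration 3: beta = 0.5, y = 0.7112 + 0.5*(0.7112 - 0.927) = 0.6033
  grad(y) = -0.9672, v = y - alpha*grad = 0.6506
  prox(v) = soft_thresh(0.6506, 0.0509) = 0.5997
f(x_3) = 5*0.5997^2 - 7*0.5997 + 1.04*|0.5997| = -1.776


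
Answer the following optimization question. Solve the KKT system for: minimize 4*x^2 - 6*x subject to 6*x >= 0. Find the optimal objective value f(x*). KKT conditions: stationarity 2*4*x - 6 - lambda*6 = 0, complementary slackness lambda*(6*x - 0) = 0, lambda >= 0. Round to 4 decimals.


Step 1: Try lambda = 0 (constraint inactive).
Stationarity: 2*4*x - 6 = 0
x* = 6/(2*4) = 0.75
Check constraint: 6*0.75 = 4.5 >= 0 -- satisfied.
Step 2: Compute optimal value.
f(x*) = 4*0.75^2 - 6*0.75 = -2.25


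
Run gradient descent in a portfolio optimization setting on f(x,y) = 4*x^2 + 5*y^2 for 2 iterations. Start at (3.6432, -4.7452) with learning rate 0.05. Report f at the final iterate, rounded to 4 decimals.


Gradient descent on f(x,y) = 4*x^2 + 5*y^2.
Starting point: (3.6432, -4.7452), alpha = 0.05
Step 1: grad_x = 2*4*3.6432 = 29.1456, grad_y = 2*5*-4.7452 = -47.452
  x_1 = 3.6432 - 0.05*29.1456 = 2.1859
  y_1 = -4.7452 - 0.05*-47.452 = -2.3726
Step 2: grad_x = 2*4*2.1859 = 17.4874, grad_y = 2*5*-2.3726 = -23.726
  x_2 = 2.1859 - 0.05*17.4874 = 1.3116
  y_2 = -2.3726 - 0.05*-23.726 = -1.1863
f(1.3116, -1.1863) = 4*1.3116^2 + 5*(-1.1863)^2 = 13.9172


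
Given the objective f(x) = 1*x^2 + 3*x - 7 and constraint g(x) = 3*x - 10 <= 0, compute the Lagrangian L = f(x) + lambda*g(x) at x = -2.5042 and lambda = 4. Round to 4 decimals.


Step 1: Evaluate f(x).
f(-2.5042) = 1*(-2.5042)^2 + 3*(-2.5042) - 7 = -8.2416
Step 2: Evaluate g(x).
g(-2.5042) = 3*-2.5042 - 10 = -17.5126
Step 3: Compute Lagrangian.
L = -8.2416 + 4*-17.5126 = -78.292


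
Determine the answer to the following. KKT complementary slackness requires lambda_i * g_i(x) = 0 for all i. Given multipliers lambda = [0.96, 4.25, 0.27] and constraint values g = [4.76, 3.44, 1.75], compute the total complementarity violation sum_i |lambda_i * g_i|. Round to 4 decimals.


KKT complementary slackness check:
lambda_1 * g_1 = 0.96 * 4.76 = 4.5696
lambda_2 * g_2 = 4.25 * 3.44 = 14.62
lambda_3 * g_3 = 0.27 * 1.75 = 0.4725
Total violation = 4.5696 + 14.62 + 0.4725 = 19.6621


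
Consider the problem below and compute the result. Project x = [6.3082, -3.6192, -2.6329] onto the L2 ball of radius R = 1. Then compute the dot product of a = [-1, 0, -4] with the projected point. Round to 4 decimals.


Step 1: Compute ||x|| (intermediates to 6 decimals).
||x|| = sqrt(6.3082^2 + (-3.6192)^2 + (-2.6329)^2) = 7.734608
Step 2: Project.
Since ||x|| > R, scale = R/||x|| = 1/7.734608 = 0.129289, proj(x) = scale * x
proj(x) = [0.815581, -0.467923, -0.340405]
Step 3: Dot product.
a^T * proj(x) = -1*0.815581 + 0*(-0.467923) - 4*(-0.340405) = 0.546


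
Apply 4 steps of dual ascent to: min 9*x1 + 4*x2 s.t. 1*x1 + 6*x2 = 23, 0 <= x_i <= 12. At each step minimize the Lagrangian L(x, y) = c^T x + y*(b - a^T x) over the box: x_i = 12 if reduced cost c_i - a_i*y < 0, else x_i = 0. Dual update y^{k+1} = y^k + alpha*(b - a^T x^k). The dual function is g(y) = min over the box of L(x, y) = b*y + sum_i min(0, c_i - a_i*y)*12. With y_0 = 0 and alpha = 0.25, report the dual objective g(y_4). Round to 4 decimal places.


Dual ascent for LP: min 9*x1 + 4*x2, 1*x1 + 6*x2 = 23, 0 <= x_i <= 12
Step 1: y^k = 0.0, reduced costs: (9.0, 4.0)
  x^k = (0.0, 0.0), subgradient = b - a^T x = 23.0
  y^{k+1} = 0.0 + 0.25*23.0 = 5.75
Step 2: y^k = 5.75, reduced costs: (3.25, -30.5)
  x^k = (0.0, 12.0), subgradient = b - a^T x = -49.0
  y^{k+1} = 5.75 + 0.25*-49.0 = -6.5
Step 3: y^k = -6.5, reduced costs: (15.5, 43.0)
  x^k = (0.0, 0.0), subgradient = b - a^T x = 23.0
  y^{k+1} = -6.5 + 0.25*23.0 = -0.75
Step 4: y^k = -0.75, reduced costs: (9.75, 8.5)
  x^k = (0.0, 0.0), subgradient = b - a^T x = 23.0
  y^{k+1} = -0.75 + 0.25*23.0 = 5.0
Dual objective at y_4 = 5.0: reduced costs (4.0, -26.0), box minimizer x = (0.0, 12.0)
g(y_4) = b*y + (c1 - a1*y)*x1 + (c2 - a2*y)*x2 = 23*5.0 + 4.0*0.0 + (-26.0)*12.0 = 115.0 + 0.0 - 312.0 = -197.0


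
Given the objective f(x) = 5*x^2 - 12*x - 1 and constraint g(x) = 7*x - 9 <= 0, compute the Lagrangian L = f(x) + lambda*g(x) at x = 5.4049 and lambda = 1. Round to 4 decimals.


Step 1: Evaluate f(x).
f(5.4049) = 5*5.4049^2 - 12*5.4049 - 1 = 80.2059
Step 2: Evaluate g(x).
g(5.4049) = 7*5.4049 - 9 = 28.8343
Step 3: Compute Lagrangian.
L = 80.2059 + 1*28.8343 = 109.0402


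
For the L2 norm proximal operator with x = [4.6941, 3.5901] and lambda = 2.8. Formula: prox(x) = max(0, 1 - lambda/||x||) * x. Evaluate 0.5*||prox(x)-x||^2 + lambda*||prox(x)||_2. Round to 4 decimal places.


Step 1: Compute ||x||.
||x|| = 5.9096
Step 2: Compute scaling factor.
scale = max(0, 1 - 2.8/5.9096) = 0.5262
Step 3: prox(x) = [2.47, 1.8891]
||prox(x)|| = 3.1096
Step 4: Proximal objective.
0.5*||prox-x||^2 = 3.92
lambda*||prox|| = 8.7069
Total = 12.6269


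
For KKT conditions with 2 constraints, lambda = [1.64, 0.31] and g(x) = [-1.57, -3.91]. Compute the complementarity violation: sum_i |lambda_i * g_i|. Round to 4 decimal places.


KKT complementary slackness check:
lambda_1 * g_1 = 1.64 * -1.57 = -2.5748
lambda_2 * g_2 = 0.31 * -3.91 = -1.2121
Total violation = 2.5748 + 1.2121 = 3.7869


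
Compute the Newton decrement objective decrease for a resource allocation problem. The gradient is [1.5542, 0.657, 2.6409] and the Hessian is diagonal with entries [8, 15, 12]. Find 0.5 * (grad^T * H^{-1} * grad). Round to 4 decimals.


Step 1: H is diagonal, so H^(-1) * g = [0.1943, 0.0438, 0.2201].
Step 2: g^T H^(-1) g = sum_i g_i^2 / H_ii
  = (1.5542)^2/8 + (0.657)^2/15 + (2.6409)^2/12
  = 0.3019 + 0.0288 + 0.5812 = 0.9119
Step 3: Objective decrease = 0.5 * g^T H^(-1) g = 0.456


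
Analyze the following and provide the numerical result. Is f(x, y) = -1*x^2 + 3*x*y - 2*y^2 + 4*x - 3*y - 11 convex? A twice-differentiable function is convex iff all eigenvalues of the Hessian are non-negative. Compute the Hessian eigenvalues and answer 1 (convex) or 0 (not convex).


The Hessian of f(x,y) = -1*x^2 + 3*x*y - 2*y^2 + 4*x - 3*y - 11 is:
H = [[-2, 3], [3, -4]]
Trace = -2 - 4 = -6
Determinant = -2*-4 - (3)^2 = -1
Discriminant = (-6)^2 - 4*-1 = 40.0
Eigenvalues: lambda_1 = -6.1623, lambda_2 = 0.1623
The function is not convex.

0


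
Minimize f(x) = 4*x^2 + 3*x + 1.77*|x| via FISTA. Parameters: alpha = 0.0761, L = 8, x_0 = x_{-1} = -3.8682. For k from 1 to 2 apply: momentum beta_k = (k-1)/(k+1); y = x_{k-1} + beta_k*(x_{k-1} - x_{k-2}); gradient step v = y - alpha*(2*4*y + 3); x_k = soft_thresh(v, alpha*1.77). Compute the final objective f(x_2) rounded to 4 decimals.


FISTA on f(x) = 4*x^2 + 3*x + 1.77*|x|
L = 8, alpha = 0.0761
Iteration 1: beta = 0.0, y = -3.8682 + 0.0*(-3.8682 + 3.8682) = -3.8682
  grad(y) = -27.9456, v = y - alpha*grad = -1.7415
  prox(v) = soft_thresh(-1.7415, 0.1347) = -1.6068
Iteration 2: beta = 0.3333, y = -1.6068 + 0.3333*(-1.6068 + 3.8682) = -0.8531
  grad(y) = -3.8245, v = y - alpha*grad = -0.562
  prox(v) = soft_thresh(-0.562, 0.1347) = -0.4273
f(x_2) = 4*(-0.4273)^2 + 3*(-0.4273) + 1.77*|-0.4273| = 0.2048


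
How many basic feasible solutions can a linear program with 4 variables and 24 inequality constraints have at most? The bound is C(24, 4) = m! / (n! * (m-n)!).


Each vertex corresponds to some choice of n active constraints out of m, so the number of vertices is at most C(m, n) = m! / (n!(m-n)!).
m = 24, n = 4
Numerator: 24 * 23 * 22 * 21
Denominator: 4! = 24
C(24, 4) = 10626


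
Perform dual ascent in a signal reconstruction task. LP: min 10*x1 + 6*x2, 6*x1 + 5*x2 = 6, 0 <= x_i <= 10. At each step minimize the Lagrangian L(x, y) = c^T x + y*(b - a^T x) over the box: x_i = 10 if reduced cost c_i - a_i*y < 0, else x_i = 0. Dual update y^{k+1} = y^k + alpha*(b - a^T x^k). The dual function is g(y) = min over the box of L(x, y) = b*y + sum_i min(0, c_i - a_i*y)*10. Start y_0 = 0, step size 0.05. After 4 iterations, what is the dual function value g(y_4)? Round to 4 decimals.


Dual ascent for LP: min 10*x1 + 6*x2, 6*x1 + 5*x2 = 6, 0 <= x_i <= 10
Step 1: y^k = 0.0, reduced costs: (10.0, 6.0)
  x^k = (0.0, 0.0), subgradient = b - a^T x = 6.0
  y^{k+1} = 0.0 + 0.05*6.0 = 0.3
Step 2: y^k = 0.3, reduced costs: (8.2, 4.5)
  x^k = (0.0, 0.0), subgradient = b - a^T x = 6.0
  y^{k+1} = 0.3 + 0.05*6.0 = 0.6
Step 3: y^k = 0.6, reduced costs: (6.4, 3.0)
  x^k = (0.0, 0.0), subgradient = b - a^T x = 6.0
  y^{k+1} = 0.6 + 0.05*6.0 = 0.9
Step 4: y^k = 0.9, reduced costs: (4.6, 1.5)
  x^k = (0.0, 0.0), subgradient = b - a^T x = 6.0
  y^{k+1} = 0.9 + 0.05*6.0 = 1.2
Dual objective at y_4 = 1.2: reduced costs (2.8, 0.0), box minimizer x = (0.0, 0.0)
g(y_4) = b*y + (c1 - a1*y)*x1 + (c2 - a2*y)*x2 = 6*1.2 + 2.8*0.0 + 0.0*0.0 = 7.2 + 0.0 + 0.0 = 7.2


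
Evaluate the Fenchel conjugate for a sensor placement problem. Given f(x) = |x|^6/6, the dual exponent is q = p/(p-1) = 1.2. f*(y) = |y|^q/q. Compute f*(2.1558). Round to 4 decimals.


The conjugate exponent q satisfies 1/p + 1/q = 1.
p = 6, so q = 6/(6 - 1) = 1.2
|y|^q = 2.1558^1.2 = 2.5138
f*(2.1558) = 2.5138 / 1.2 = 2.0948


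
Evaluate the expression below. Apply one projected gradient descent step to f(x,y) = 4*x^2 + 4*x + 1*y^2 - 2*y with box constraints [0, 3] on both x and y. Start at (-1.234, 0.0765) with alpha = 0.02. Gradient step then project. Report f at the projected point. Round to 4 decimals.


Step 1: Compute gradient at (-1.234, 0.0765).
grad_x = 2*4*-1.234 + 4 = -5.872
grad_y = 2*1*0.0765 - 2 = -1.847
Step 2: Gradient step.
x_raw = -1.234 - 0.02*-5.872 = -1.1166
y_raw = 0.0765 - 0.02*-1.847 = 0.1134
Step 3: Project onto [0, 3].
x_proj = clip(-1.1166) = 0.0
y_proj = clip(0.1134) = 0.1134
Step 4: Evaluate f.
f(0.0, 0.1134) = -0.214


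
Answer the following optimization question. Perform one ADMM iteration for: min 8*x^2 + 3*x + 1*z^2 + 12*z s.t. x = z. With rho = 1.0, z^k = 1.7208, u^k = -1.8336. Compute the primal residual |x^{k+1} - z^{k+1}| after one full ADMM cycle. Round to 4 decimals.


ADMM iteration with rho = 1.0, z^k = 1.7208, u^k = -1.8336
Step 1: x-update.
Minimize 8*x^2 + 3*x + (1.0/2)*(x - 1.7208 - 1.8336)^2
FOC: (2*8 + 1.0)*x = -3 + 1.0*(1.7208 + 1.8336)
x^{k+1} = 0.0326
Step 2: z-update.
Minimize 1*z^2 + 12*z + (1.0/2)*(0.0326 - z - 1.8336)^2
FOC: (2*1 + 1.0)*z = -12 + 1.0*(0.0326 - 1.8336)
z^{k+1} = -4.6003
Step 3: u-update.
u^{k+1} = -1.8336 + 0.0326 + 4.6003 = 2.7993
Step 4: Primal residual = |0.0326 + 4.6003| = 4.6329


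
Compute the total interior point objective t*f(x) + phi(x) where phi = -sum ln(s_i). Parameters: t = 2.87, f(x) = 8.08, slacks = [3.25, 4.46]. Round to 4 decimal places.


Step 1: Compute log-barrier.
ln values: [1.1787, 1.4951]
phi = -(1.1787 + 1.4951) = -2.6738
Step 2: Compute augmented objective.
t*f(x) = 2.87*8.08 = 23.1896
Total = 23.1896 - 2.6738 = 20.5158


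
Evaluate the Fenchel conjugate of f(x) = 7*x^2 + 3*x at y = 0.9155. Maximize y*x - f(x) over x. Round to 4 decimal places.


f*(y) = sup_x {y*x - a*x^2 - b*x} = sup_x {(y-b)*x - a*x^2}
FOC: (y - b) - 2a*x = 0 => x* = (y - b)/(2a)
x* = (0.9155 - 3)/(2*7) = -0.1489
f*(0.9155) = (y-b)^2/(4a) = (0.9155 - 3)^2/(4*7)
= 4.3451/28 = 0.1552


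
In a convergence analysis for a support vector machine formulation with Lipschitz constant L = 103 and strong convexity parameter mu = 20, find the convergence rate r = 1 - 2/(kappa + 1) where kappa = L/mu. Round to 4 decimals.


Step 1: Compute the condition number.
kappa = L/mu = 103/20 = 5.15
Step 2: Compute the convergence rate.
r = 1 - 2/(kappa + 1) = 1 - 2*mu/(L + mu) = (L - mu)/(L + mu) = 83/123 = 0.6748


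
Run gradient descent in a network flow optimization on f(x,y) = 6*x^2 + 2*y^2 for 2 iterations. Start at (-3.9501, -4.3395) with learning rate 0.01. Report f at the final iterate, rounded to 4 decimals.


Gradient descent on f(x,y) = 6*x^2 + 2*y^2.
Starting point: (-3.9501, -4.3395), alpha = 0.01
Step 1: grad_x = 2*6*-3.9501 = -47.4012, grad_y = 2*2*-4.3395 = -17.358
  x_1 = -3.9501 - 0.01*-47.4012 = -3.4761
  y_1 = -4.3395 - 0.01*-17.358 = -4.1659
Step 2: grad_x = 2*6*-3.4761 = -41.7131, grad_y = 2*2*-4.1659 = -16.6637
  x_2 = -3.4761 - 0.01*-41.7131 = -3.059
  y_2 = -4.1659 - 0.01*-16.6637 = -3.9993
f(-3.059, -3.9993) = 6*(-3.059)^2 + 2*(-3.9993)^2 = 88.1319


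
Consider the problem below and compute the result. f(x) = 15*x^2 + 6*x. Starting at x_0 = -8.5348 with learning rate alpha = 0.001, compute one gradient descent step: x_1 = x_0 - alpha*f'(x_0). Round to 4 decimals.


We compute the gradient at x_0 and apply the update.
f'(x) = 30*x + 6
f'(-8.5348) = 30*-8.5348 + 6 = -250.044
x_1 = -8.5348 - 0.001*-250.044 = -8.2848


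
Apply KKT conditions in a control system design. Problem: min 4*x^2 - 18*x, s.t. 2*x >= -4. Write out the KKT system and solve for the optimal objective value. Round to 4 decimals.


Step 1: Try lambda = 0 (constraint inactive).
Stationarity: 2*4*x - 18 = 0
x* = 18/(2*4) = 2.25
Check constraint: 2*2.25 = 4.5 >= -4 -- satisfied.
Step 2: Compute optimal value.
f(x*) = 4*2.25^2 - 18*2.25 = -20.25


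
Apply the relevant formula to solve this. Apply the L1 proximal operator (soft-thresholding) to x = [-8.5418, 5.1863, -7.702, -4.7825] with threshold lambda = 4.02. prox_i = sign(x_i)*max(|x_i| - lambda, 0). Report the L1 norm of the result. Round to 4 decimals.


Soft-thresholding with lambda = 4.02:
prox(-8.5418) = sign(-8.5418)*max(|-8.5418| - 4.02, 0) = -4.5218
prox(5.1863) = sign(5.1863)*max(|5.1863| - 4.02, 0) = 1.1663
prox(-7.702) = sign(-7.702)*max(|-7.702| - 4.02, 0) = -3.682
prox(-4.7825) = sign(-4.7825)*max(|-4.7825| - 4.02, 0) = -0.7625
prox(x) = [-4.5218, 1.1663, -3.682, -0.7625]
||prox(x)||_1 = 4.5218 + 1.1663 + 3.682 + 0.7625 = 10.1326


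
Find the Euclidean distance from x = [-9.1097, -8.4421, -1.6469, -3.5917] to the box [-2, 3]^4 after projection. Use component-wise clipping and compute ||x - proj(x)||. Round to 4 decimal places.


Project each component onto [-2, 3].
clip(-9.1097) = -2.0, clip(-8.4421) = -2.0, clip(-1.6469) = -1.6469, clip(-3.5917) = -2.0
Projection = [-2.0, -2.0, -1.6469, -2.0]
Squared diffs: [50.5478, 41.5007, 0.0, 2.5335]
Distance = sqrt(94.582) = 9.7253


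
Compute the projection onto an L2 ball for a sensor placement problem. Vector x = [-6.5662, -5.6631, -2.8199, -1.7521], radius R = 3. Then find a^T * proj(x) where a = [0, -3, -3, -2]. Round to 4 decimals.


Step 1: Compute ||x|| (intermediates to 6 decimals).
||x|| = sqrt((-6.5662)^2 + (-5.6631)^2 + (-2.8199)^2 + (-1.7521)^2) = 9.284793
Step 2: Project.
Since ||x|| > R, scale = R/||x|| = 3/9.284793 = 0.323109, proj(x) = scale * x
proj(x) = [-2.121598, -1.829799, -0.911135, -0.566119]
Step 3: Dot product.
a^T * proj(x) = 0*(-2.121598) - 3*(-1.829799) - 3*(-0.911135) - 2*(-0.566119) = 9.355


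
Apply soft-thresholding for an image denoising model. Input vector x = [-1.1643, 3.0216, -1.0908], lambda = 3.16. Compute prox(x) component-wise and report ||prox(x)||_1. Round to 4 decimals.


Soft-thresholding with lambda = 3.16:
prox(-1.1643) = sign(-1.1643)*max(|-1.1643| - 3.16, 0) = 0.0
prox(3.0216) = sign(3.0216)*max(|3.0216| - 3.16, 0) = 0.0
prox(-1.0908) = sign(-1.0908)*max(|-1.0908| - 3.16, 0) = 0.0
prox(x) = [0.0, 0.0, 0.0]
||prox(x)||_1 = 0.0 + 0.0 + 0.0 = 0.0


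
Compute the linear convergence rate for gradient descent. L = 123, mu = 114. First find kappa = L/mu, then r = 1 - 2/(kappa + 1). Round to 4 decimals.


Step 1: Compute the condition number.
kappa = L/mu = 123/114 = 1.0789
Step 2: Compute the convergence rate.
r = 1 - 2/(kappa + 1) = 1 - 2*mu/(L + mu) = (L - mu)/(L + mu) = 9/237 = 0.038


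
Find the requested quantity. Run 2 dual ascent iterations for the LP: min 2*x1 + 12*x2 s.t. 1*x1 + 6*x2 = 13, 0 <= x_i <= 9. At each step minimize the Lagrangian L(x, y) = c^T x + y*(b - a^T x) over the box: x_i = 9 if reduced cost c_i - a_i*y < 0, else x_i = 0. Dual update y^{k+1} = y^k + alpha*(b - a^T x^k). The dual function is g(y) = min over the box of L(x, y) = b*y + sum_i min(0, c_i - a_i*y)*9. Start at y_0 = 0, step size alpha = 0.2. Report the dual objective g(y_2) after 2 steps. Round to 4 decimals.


Dual ascent for LP: min 2*x1 + 12*x2, 1*x1 + 6*x2 = 13, 0 <= x_i <= 9
Step 1: y^k = 0.0, reduced costs: (2.0, 12.0)
  x^k = (0.0, 0.0), subgradient = b - a^T x = 13.0
  y^{k+1} = 0.0 + 0.2*13.0 = 2.6
Step 2: y^k = 2.6, reduced costs: (-0.6, -3.6)
  x^k = (9.0, 9.0), subgradient = b - a^T x = -50.0
  y^{k+1} = 2.6 + 0.2*-50.0 = -7.4
Dual objective at y_2 = -7.4: reduced costs (9.4, 56.4), box minimizer x = (0.0, 0.0)
g(y_2) = b*y + (c1 - a1*y)*x1 + (c2 - a2*y)*x2 = 13*(-7.4) + 9.4*0.0 + 56.4*0.0 = -96.2 + 0.0 + 0.0 = -96.2


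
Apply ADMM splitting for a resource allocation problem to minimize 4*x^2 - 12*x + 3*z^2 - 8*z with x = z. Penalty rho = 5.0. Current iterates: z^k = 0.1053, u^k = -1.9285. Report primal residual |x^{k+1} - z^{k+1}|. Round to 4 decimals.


ADMM iteration with rho = 5.0, z^k = 0.1053, u^k = -1.9285
Step 1: x-update.
Minimize 4*x^2 - 12*x + (5.0/2)*(x - 0.1053 - 1.9285)^2
FOC: (2*4 + 5.0)*x = 12 + 5.0*(0.1053 + 1.9285)
x^{k+1} = 1.7053
Step 2: z-update.
Minimize 3*z^2 - 8*z + (5.0/2)*(1.7053 - z - 1.9285)^2
FOC: (2*3 + 5.0)*z = 8 + 5.0*(1.7053 - 1.9285)
z^{k+1} = 0.6258
Step 3: u-update.
u^{k+1} = -1.9285 + 1.7053 - 0.6258 = -0.849
Step 4: Primal residual = |1.7053 - 0.6258| = 1.0795


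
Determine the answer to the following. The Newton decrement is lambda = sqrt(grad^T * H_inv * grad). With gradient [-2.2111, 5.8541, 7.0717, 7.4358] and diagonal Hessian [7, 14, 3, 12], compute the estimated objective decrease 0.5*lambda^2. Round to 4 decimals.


Step 1: H is diagonal, so H^(-1) * g = [-0.3159, 0.4182, 2.3572, 0.6197].
Step 2: g^T H^(-1) g = sum_i g_i^2 / H_ii
  = (-2.2111)^2/7 + (5.8541)^2/14 + (7.0717)^2/3 + (7.4358)^2/12
  = 0.6984 + 2.4479 + 16.6696 + 4.6076 = 24.4236
Step 3: Objective decrease = 0.5 * g^T H^(-1) g = 12.2118


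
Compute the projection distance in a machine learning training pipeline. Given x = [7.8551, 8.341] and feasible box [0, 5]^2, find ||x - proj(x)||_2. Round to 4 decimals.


Project each component onto [0, 5].
clip(7.8551) = 5.0, clip(8.341) = 5.0
Projection = [5.0, 5.0]
Squared diffs: [8.1516, 11.1623]
Distance = sqrt(19.3139) = 4.3948


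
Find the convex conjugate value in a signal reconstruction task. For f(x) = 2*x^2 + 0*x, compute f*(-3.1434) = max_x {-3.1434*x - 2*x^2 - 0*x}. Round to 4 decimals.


f*(y) = sup_x {y*x - a*x^2 - b*x} = sup_x {(y-b)*x - a*x^2}
FOC: (y - b) - 2a*x = 0 => x* = (y - b)/(2a)
x* = (-3.1434 - 0)/(2*2) = -0.7859
f*(-3.1434) = (y-b)^2/(4a) = (-3.1434 - 0)^2/(4*2)
= 9.881/8 = 1.2351


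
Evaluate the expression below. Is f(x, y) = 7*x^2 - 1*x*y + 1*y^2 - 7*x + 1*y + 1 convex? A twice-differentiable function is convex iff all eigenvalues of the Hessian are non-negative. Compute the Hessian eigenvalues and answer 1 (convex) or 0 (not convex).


The Hessian of f(x,y) = 7*x^2 - 1*x*y + 1*y^2 - 7*x + 1*y + 1 is:
H = [[14, -1], [-1, 2]]
Trace = 14 + 2 = 16
Determinant = 14*2 - (-1)^2 = 27
Discriminant = (16)^2 - 4*27 = 148.0
Eigenvalues: lambda_1 = 1.9172, lambda_2 = 14.0828
The function is convex.

1


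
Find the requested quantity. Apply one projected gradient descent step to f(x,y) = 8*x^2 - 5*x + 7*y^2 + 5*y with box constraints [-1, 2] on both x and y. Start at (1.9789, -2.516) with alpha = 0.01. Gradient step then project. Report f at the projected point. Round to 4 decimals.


Step 1: Compute gradient at (1.9789, -2.516).
grad_x = 2*8*1.9789 - 5 = 26.6624
grad_y = 2*7*-2.516 + 5 = -30.224
Step 2: Gradient step.
x_raw = 1.9789 - 0.01*26.6624 = 1.7123
y_raw = -2.516 - 0.01*-30.224 = -2.2138
Step 3: Project onto [-1, 2].
x_proj = clip(1.7123) = 1.7123
y_proj = clip(-2.2138) = -1.0
Step 4: Evaluate f.
f(1.7123, -1.0) = 16.8937


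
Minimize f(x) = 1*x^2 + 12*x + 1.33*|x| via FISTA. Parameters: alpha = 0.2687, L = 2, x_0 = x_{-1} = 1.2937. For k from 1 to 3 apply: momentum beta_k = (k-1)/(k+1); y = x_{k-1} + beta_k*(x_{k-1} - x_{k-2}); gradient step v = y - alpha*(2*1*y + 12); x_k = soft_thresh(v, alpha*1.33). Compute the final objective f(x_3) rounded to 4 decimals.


FISTA on f(x) = 1*x^2 + 12*x + 1.33*|x|
L = 2, alpha = 0.2687
Iteration 1: beta = 0.0, y = 1.2937 + 0.0*(1.2937 - 1.2937) = 1.2937
  grad(y) = 14.5874, v = y - alpha*grad = -2.6259
  prox(v) = soft_thresh(-2.6259, 0.3574) = -2.2686
Iteration 2: beta = 0.3333, y = -2.2686 + 0.3333*(-2.2686 - 1.2937) = -3.456
  grad(y) = 5.088, v = y - alpha*grad = -4.8231
  prox(v) = soft_thresh(-4.8231, 0.3574) = -4.4658
Iteration 3: beta = 0.5, y = -4.4658 + 0.5*(-4.4658 + 2.2686) = -5.5644
  grad(y) = 0.8713, v = y - alpha*grad = -5.7985
  prox(v) = soft_thresh(-5.7985, 0.3574) = -5.4411
f(x_3) = 1*(-5.4411)^2 + 12*(-5.4411) + 1.33*|-5.4411| = -28.451


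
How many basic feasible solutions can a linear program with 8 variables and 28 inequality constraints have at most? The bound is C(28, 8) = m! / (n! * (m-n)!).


Each vertex corresponds to some choice of n active constraints out of m, so the number of vertices is at most C(m, n) = m! / (n!(m-n)!).
m = 28, n = 8
Numerator: 28 * 27 * 26 * 25 * 24 * 23 * 22 * 21
Denominator: 8! = 40320
C(28, 8) = 3108105


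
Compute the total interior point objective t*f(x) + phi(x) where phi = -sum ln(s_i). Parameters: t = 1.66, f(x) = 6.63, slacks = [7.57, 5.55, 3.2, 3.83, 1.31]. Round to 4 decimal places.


Step 1: Compute log-barrier.
ln values: [2.0242, 1.7138, 1.1632, 1.3429, 0.27]
phi = -(2.0242 + 1.7138 + 1.1632 + 1.3429 + 0.27) = -6.514
Step 2: Compute augmented objective.
t*f(x) = 1.66*6.63 = 11.0058
Total = 11.0058 - 6.514 = 4.4918


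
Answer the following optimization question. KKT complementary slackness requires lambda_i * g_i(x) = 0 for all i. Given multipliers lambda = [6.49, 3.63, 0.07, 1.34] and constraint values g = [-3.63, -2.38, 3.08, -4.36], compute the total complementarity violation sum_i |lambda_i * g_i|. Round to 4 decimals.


KKT complementary slackness check:
lambda_1 * g_1 = 6.49 * -3.63 = -23.5587
lambda_2 * g_2 = 3.63 * -2.38 = -8.6394
lambda_3 * g_3 = 0.07 * 3.08 = 0.2156
lambda_4 * g_4 = 1.34 * -4.36 = -5.8424
Total violation = 23.5587 + 8.6394 + 0.2156 + 5.8424 = 38.2561


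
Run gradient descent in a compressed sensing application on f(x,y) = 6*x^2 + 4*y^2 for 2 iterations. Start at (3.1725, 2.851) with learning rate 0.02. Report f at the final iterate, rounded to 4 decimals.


Gradient descent on f(x,y) = 6*x^2 + 4*y^2.
Starting point: (3.1725, 2.851), alpha = 0.02
Step 1: grad_x = 2*6*3.1725 = 38.07, grad_y = 2*4*2.851 = 22.808
  x_1 = 3.1725 - 0.02*38.07 = 2.4111
  y_1 = 2.851 - 0.02*22.808 = 2.3948
Step 2: grad_x = 2*6*2.4111 = 28.9332, grad_y = 2*4*2.3948 = 19.1587
  x_2 = 2.4111 - 0.02*28.9332 = 1.8324
  y_2 = 2.3948 - 0.02*19.1587 = 2.0117
f(1.8324, 2.0117) = 6*1.8324^2 + 4*2.0117^2 = 36.3341


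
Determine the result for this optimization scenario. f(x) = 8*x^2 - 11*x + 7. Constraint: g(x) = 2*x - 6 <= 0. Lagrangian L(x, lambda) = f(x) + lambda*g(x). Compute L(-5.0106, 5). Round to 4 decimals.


Step 1: Evaluate f(x).
f(-5.0106) = 8*(-5.0106)^2 - 11*(-5.0106) + 7 = 262.9655
Step 2: Evaluate g(x).
g(-5.0106) = 2*-5.0106 - 6 = -16.0212
Step 3: Compute Lagrangian.
L = 262.9655 + 5*-16.0212 = 182.8595


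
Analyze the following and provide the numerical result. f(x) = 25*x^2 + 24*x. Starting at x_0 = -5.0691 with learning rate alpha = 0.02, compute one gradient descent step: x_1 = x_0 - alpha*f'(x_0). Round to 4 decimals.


We compute the gradient at x_0 and apply the update.
f'(x) = 50*x + 24
f'(-5.0691) = 50*-5.0691 + 24 = -229.455
x_1 = -5.0691 - 0.02*-229.455 = -0.48


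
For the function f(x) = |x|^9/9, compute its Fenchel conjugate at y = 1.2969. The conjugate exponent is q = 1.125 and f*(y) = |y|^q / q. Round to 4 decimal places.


The conjugate exponent q satisfies 1/p + 1/q = 1.
p = 9, so q = 9/(9 - 1) = 1.125
|y|^q = 1.2969^1.125 = 1.3397
f*(1.2969) = 1.3397 / 1.125 = 1.1909


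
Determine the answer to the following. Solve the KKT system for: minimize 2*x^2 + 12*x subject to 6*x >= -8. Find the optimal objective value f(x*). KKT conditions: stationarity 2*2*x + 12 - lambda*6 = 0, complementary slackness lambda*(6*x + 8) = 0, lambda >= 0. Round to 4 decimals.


Step 1: Try lambda = 0 (constraint inactive).
x_unc = -12/(2*2) = -3.0
Check: 6*-3.0 = -18.0 < -8 -- violated!
Step 2: Constraint must be active: 6*x = -8
x* = -8/6 = -4/3 = -1.3333 (rounded; the exact value -4/3 is used below)
lambda = (2*2*(-4/3) + 12)/6 = 1.1111
Step 3: Compute optimal value.
f(x*) = 2*(-4/3)^2 + 12*(-4/3) = -12.4444


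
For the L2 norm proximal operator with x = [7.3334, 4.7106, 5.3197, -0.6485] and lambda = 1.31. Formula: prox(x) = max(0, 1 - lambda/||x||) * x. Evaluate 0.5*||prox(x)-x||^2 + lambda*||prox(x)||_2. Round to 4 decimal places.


Step 1: Compute ||x||.
||x|| = 10.2317
Step 2: Compute scaling factor.
scale = max(0, 1 - 1.31/10.2317) = 0.872
Step 3: prox(x) = [6.3945, 4.1075, 4.6386, -0.5655]
||prox(x)|| = 8.9217
Step 4: Proximal objective.
0.5*||prox-x||^2 = 0.8581
lambda*||prox|| = 11.6874
Total = 12.5455


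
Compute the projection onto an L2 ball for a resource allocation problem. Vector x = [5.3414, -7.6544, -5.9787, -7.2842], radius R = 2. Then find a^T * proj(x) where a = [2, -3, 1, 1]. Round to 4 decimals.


Step 1: Compute ||x|| (intermediates to 6 decimals).
||x|| = sqrt(5.3414^2 + (-7.6544)^2 + (-5.9787)^2 + (-7.2842)^2) = 13.263665
Step 2: Project.
Since ||x|| > R, scale = R/||x|| = 2/13.263665 = 0.150788, proj(x) = scale * x
proj(x) = [0.805419, -1.154192, -0.901516, -1.09837]
Step 3: Dot product.
a^T * proj(x) = 2*0.805419 - 3*(-1.154192) + 1*(-0.901516) + 1*(-1.09837) = 3.0735


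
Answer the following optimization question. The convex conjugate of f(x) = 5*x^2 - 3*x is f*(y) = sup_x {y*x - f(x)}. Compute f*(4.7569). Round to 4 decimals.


f*(y) = sup_x {y*x - a*x^2 - b*x} = sup_x {(y-b)*x - a*x^2}
FOC: (y - b) - 2a*x = 0 => x* = (y - b)/(2a)
x* = (4.7569 + 3)/(2*5) = 0.7757
f*(4.7569) = (y-b)^2/(4a) = (4.7569 + 3)^2/(4*5)
= 60.1695/20 = 3.0085


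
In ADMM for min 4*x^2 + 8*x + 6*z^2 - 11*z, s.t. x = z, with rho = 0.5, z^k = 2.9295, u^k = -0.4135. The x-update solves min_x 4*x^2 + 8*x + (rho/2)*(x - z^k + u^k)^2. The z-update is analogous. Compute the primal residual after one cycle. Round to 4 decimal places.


ADMM iteration with rho = 0.5, z^k = 2.9295, u^k = -0.4135
Step 1: x-update.
Minimize 4*x^2 + 8*x + (0.5/2)*(x - 2.9295 - 0.4135)^2
FOC: (2*4 + 0.5)*x = -8 + 0.5*(2.9295 + 0.4135)
x^{k+1} = -0.7445
Step 2: z-update.
Minimize 6*z^2 - 11*z + (0.5/2)*(-0.7445 - z - 0.4135)^2
FOC: (2*6 + 0.5)*z = 11 + 0.5*(-0.7445 - 0.4135)
z^{k+1} = 0.8337
Step 3: u-update.
u^{k+1} = -0.4135 - 0.7445 - 0.8337 = -1.9917
Step 4: Primal residual = |-0.7445 - 0.8337| = 1.5782


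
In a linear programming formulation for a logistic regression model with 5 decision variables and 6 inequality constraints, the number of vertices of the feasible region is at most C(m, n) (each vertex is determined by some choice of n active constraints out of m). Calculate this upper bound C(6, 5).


Each vertex corresponds to some choice of n active constraints out of m, so the number of vertices is at most C(m, n) = m! / (n!(m-n)!).
m = 6, n = 5
Numerator: 6 * 5 * 4 * 3 * 2
Denominator: 5! = 120
C(6, 5) = 6


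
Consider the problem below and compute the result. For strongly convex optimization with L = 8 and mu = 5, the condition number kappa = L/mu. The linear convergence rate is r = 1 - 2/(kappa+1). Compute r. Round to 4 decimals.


Step 1: Compute the condition number.
kappa = L/mu = 8/5 = 1.6
Step 2: Compute the convergence rate.
r = 1 - 2/(kappa + 1) = 1 - 2*mu/(L + mu) = (L - mu)/(L + mu) = 3/13 = 0.2308


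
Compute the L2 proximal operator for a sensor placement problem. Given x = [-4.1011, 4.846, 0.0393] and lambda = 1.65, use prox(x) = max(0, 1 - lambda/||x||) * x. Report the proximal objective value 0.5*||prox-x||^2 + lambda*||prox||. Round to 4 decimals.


Step 1: Compute ||x||.
||x|| = 6.3486
Step 2: Compute scaling factor.
scale = max(0, 1 - 1.65/6.3486) = 0.7401
Step 3: prox(x) = [-3.0352, 3.5865, 0.0291]
||prox(x)|| = 4.6986
Step 4: Proximal objective.
0.5*||prox-x||^2 = 1.3613
lambda*||prox|| = 7.7527
Total = 9.1139


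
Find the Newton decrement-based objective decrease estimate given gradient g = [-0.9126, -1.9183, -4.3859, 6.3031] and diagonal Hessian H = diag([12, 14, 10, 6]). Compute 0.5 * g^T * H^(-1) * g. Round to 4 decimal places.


Step 1: H is diagonal, so H^(-1) * g = [-0.0761, -0.137, -0.4386, 1.0505].
Step 2: g^T H^(-1) g = sum_i g_i^2 / H_ii
  = (-0.9126)^2/12 + (-1.9183)^2/14 + (-4.3859)^2/10 + (6.3031)^2/6
  = 0.0694 + 0.2628 + 1.9236 + 6.6215 = 8.8774
Step 3: Objective decrease = 0.5 * g^T H^(-1) g = 4.4387


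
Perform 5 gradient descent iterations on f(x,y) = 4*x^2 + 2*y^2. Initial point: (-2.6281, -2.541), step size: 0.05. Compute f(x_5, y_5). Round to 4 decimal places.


Gradient descent on f(x,y) = 4*x^2 + 2*y^2.
Starting point: (-2.6281, -2.541), alpha = 0.05
Step 1: grad_x = 2*4*-2.6281 = -21.0248, grad_y = 2*2*-2.541 = -10.164
  x_1 = -2.6281 - 0.05*-21.0248 = -1.5769
  y_1 = -2.541 - 0.05*-10.164 = -2.0328
Step 2: grad_x = 2*4*-1.5769 = -12.6149, grad_y = 2*2*-2.0328 = -8.1312
  x_2 = -1.5769 - 0.05*-12.6149 = -0.9461
  y_2 = -2.0328 - 0.05*-8.1312 = -1.6262
Step 3: grad_x = 2*4*-0.9461 = -7.5689, grad_y = 2*2*-1.6262 = -6.505
  x_3 = -0.9461 - 0.05*-7.5689 = -0.5677
  y_3 = -1.6262 - 0.05*-6.505 = -1.301
Step 4: grad_x = 2*4*-0.5677 = -4.5414, grad_y = 2*2*-1.301 = -5.204
  x_4 = -0.5677 - 0.05*-4.5414 = -0.3406
  y_4 = -1.301 - 0.05*-5.204 = -1.0408
Step 5: grad_x = 2*4*-0.3406 = -2.7248, grad_y = 2*2*-1.0408 = -4.1632
  x_5 = -0.3406 - 0.05*-2.7248 = -0.2044
  y_5 = -1.0408 - 0.05*-4.1632 = -0.8326
f(-0.2044, -0.8326) = 4*(-0.2044)^2 + 2*(-0.8326)^2 = 1.5536


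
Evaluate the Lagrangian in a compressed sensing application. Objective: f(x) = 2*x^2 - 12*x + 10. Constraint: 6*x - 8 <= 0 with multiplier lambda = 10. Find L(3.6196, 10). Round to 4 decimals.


Step 1: Evaluate f(x).
f(3.6196) = 2*3.6196^2 - 12*3.6196 + 10 = -7.2322
Step 2: Evaluate g(x).
g(3.6196) = 6*3.6196 - 8 = 13.7176
Step 3: Compute Lagrangian.
L = -7.2322 + 10*13.7176 = 129.9438


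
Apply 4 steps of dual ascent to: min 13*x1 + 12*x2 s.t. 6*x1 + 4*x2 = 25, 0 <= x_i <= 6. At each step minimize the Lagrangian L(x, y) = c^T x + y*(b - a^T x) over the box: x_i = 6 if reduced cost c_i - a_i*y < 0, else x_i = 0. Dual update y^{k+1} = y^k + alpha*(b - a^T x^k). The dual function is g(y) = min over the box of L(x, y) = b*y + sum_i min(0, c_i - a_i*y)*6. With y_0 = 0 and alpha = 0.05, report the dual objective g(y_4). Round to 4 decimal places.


Dual ascent for LP: min 13*x1 + 12*x2, 6*x1 + 4*x2 = 25, 0 <= x_i <= 6
Step 1: y^k = 0.0, reduced costs: (13.0, 12.0)
  x^k = (0.0, 0.0), subgradient = b - a^T x = 25.0
  y^{k+1} = 0.0 + 0.05*25.0 = 1.25
Step 2: y^k = 1.25, reduced costs: (5.5, 7.0)
  x^k = (0.0, 0.0), subgradient = b - a^T x = 25.0
  y^{k+1} = 1.25 + 0.05*25.0 = 2.5
Step 3: y^k = 2.5, reduced costs: (-2.0, 2.0)
  x^k = (6.0, 0.0), subgradient = b - a^T x = -11.0
  y^{k+1} = 2.5 + 0.05*-11.0 = 1.95
Step 4: y^k = 1.95, reduced costs: (1.3, 4.2)
  x^k = (0.0, 0.0), subgradient = b - a^T x = 25.0
  y^{k+1} = 1.95 + 0.05*25.0 = 3.2
Dual objective at y_4 = 3.2: reduced costs (-6.2, -0.8), box minimizer x = (6.0, 6.0)
g(y_4) = b*y + (c1 - a1*y)*x1 + (c2 - a2*y)*x2 = 25*3.2 + (-6.2)*6.0 + (-0.8)*6.0 = 80.0 - 37.2 - 4.8 = 38.0


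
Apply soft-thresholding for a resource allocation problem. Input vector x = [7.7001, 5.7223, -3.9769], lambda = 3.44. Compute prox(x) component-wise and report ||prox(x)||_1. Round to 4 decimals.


Soft-thresholding with lambda = 3.44:
prox(7.7001) = sign(7.7001)*max(|7.7001| - 3.44, 0) = 4.2601
prox(5.7223) = sign(5.7223)*max(|5.7223| - 3.44, 0) = 2.2823
prox(-3.9769) = sign(-3.9769)*max(|-3.9769| - 3.44, 0) = -0.5369
prox(x) = [4.2601, 2.2823, -0.5369]
||prox(x)||_1 = 4.2601 + 2.2823 + 0.5369 = 7.0793
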